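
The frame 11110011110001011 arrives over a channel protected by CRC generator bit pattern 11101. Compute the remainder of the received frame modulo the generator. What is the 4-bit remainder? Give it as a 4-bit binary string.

Modulo-2 division of 11110011110001011 by 11101:
  pos 0: 11110 XOR 11101 = 00011
  pos 3: 11011 XOR 11101 = 00110
  pos 5: 11011 XOR 11101 = 00110
  pos 7: 11000 XOR 11101 = 00101
  pos 9: 10101 XOR 11101 = 01000
  pos 10: 10000 XOR 11101 = 01101
  pos 11: 11011 XOR 11101 = 00110
Remainder = 1101 (nonzero — an error is detected).

1101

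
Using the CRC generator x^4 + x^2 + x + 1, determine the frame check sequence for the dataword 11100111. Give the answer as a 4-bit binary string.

Append 4 zeros: 111001110000. Divide by 10111 (XOR where the leading bit is 1):
  pos 0: 11100 XOR 10111 = 01011
  pos 1: 10111 XOR 10111 = 00000
  pos 6: 11000 XOR 10111 = 01111
  pos 7: 11110 XOR 10111 = 01001
Remainder (last 4 bits) = 1001. This is the CRC / FCS.

1001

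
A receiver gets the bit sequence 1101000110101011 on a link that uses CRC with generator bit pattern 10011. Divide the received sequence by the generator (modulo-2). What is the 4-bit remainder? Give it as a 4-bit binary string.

Modulo-2 division of 1101000110101011 by 10011:
  pos 0: 11010 XOR 10011 = 01001
  pos 1: 10010 XOR 10011 = 00001
  pos 5: 10110 XOR 10011 = 00101
  pos 7: 10110 XOR 10011 = 00101
  pos 9: 10110 XOR 10011 = 00101
  pos 11: 10111 XOR 10011 = 00100
Remainder = 0100 (nonzero — an error is detected).

0100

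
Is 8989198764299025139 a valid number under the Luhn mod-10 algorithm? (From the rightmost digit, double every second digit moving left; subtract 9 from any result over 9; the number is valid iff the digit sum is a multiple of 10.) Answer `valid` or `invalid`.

valid

From the right, keep odd positions and double even positions (subtract 9 from any doubled value over 9):
  doubled (positions 2,4,...): 6 1 0 9 8 5 9 9 9 → sum 56
  kept (positions 1,3,...): 9 1 2 9 2 6 8 1 8 8 → sum 54
Total = 110.
110 mod 10 = 0, so the number is valid.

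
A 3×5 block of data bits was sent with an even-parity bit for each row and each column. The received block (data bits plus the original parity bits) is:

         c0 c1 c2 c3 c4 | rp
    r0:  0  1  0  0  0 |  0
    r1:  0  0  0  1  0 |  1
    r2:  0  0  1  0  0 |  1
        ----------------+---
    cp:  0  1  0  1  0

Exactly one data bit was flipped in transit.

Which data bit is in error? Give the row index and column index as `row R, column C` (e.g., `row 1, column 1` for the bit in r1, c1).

Recompute each row's even parity and compare to rp:
  r0: data parity 1, sent rp 0 → mismatch
  r1: data parity 1, sent rp 1 → ok
  r2: data parity 1, sent rp 1 → ok
Recompute each column's even parity and compare to cp:
  c0: data parity 0, sent cp 0 → ok
  c1: data parity 1, sent cp 1 → ok
  c2: data parity 1, sent cp 0 → mismatch
  c3: data parity 1, sent cp 1 → ok
  c4: data parity 0, sent cp 0 → ok
Exactly one row (r0) and one column (c2) fail → the flipped bit is at their intersection.

row 0, column 2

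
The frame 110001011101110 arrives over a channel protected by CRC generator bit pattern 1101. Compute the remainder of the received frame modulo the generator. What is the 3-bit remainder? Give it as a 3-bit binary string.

100

Modulo-2 division of 110001011101110 by 1101:
  pos 0: 1100 XOR 1101 = 0001
  pos 3: 1010 XOR 1101 = 0111
  pos 4: 1111 XOR 1101 = 0010
  pos 6: 1011 XOR 1101 = 0110
  pos 7: 1100 XOR 1101 = 0001
  pos 10: 1111 XOR 1101 = 0010
Remainder = 100 (nonzero — an error is detected).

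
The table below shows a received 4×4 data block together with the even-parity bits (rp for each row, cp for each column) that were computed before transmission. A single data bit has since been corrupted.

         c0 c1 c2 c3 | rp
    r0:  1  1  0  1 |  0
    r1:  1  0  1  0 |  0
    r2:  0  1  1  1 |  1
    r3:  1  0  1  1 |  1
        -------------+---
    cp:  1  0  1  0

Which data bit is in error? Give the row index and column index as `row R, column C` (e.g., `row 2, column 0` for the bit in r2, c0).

Recompute each row's even parity and compare to rp:
  r0: data parity 1, sent rp 0 → mismatch
  r1: data parity 0, sent rp 0 → ok
  r2: data parity 1, sent rp 1 → ok
  r3: data parity 1, sent rp 1 → ok
Recompute each column's even parity and compare to cp:
  c0: data parity 1, sent cp 1 → ok
  c1: data parity 0, sent cp 0 → ok
  c2: data parity 1, sent cp 1 → ok
  c3: data parity 1, sent cp 0 → mismatch
Exactly one row (r0) and one column (c3) fail → the flipped bit is at their intersection.

row 0, column 3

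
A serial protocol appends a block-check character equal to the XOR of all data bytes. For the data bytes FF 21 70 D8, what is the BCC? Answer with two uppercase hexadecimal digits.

76

XOR the bytes together:
  start with 0xFF
  0xFF ⊕ 0x21 = 0xDE
  0xDE ⊕ 0x70 = 0xAE
  0xAE ⊕ 0xD8 = 0x76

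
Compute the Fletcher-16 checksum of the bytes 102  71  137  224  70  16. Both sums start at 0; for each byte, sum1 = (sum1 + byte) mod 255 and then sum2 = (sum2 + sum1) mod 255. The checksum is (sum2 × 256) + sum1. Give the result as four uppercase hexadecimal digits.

Running sums (mod 255):
  after byte 0 (102): sum1=102, sum2=102
  after byte 1 (71): sum1=173, sum2=20
  after byte 2 (137): sum1=55, sum2=75
  after byte 3 (224): sum1=24, sum2=99
  after byte 4 (70): sum1=94, sum2=193
  after byte 5 (16): sum1=110, sum2=48
Checksum = sum2·256 + sum1 = 48·256 + 110 = 12398 = 0x306E.

306E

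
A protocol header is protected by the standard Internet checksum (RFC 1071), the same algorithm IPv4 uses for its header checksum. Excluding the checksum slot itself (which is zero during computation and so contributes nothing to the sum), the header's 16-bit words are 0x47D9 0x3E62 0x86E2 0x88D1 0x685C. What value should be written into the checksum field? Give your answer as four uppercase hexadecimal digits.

One's-complement addition (fold any carry out of bit 15 back into bit 0):
  0x47D9 + 0x3E62 = 0x0863B
  0x863B + 0x86E2 = 0x10D1D → wrap carry → 0x0D1E
  0x0D1E + 0x88D1 = 0x095EF
  0x95EF + 0x685C = 0x0FE4B
One's-complement sum = 0xFE4B.
Checksum = ~0xFE4B & 0xFFFF = 0x01B4.

01B4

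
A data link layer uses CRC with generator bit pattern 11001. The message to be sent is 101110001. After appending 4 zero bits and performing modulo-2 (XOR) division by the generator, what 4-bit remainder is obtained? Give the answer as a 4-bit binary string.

1011

Append 4 zeros: 1011100010000. Divide by 11001 (XOR where the leading bit is 1):
  pos 0: 10111 XOR 11001 = 01110
  pos 1: 11100 XOR 11001 = 00101
  pos 3: 10100 XOR 11001 = 01101
  pos 4: 11011 XOR 11001 = 00010
  pos 7: 10000 XOR 11001 = 01001
  pos 8: 10010 XOR 11001 = 01011
Remainder (last 4 bits) = 1011. This is the CRC / FCS.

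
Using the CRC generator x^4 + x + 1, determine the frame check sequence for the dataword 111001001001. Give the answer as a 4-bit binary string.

Append 4 zeros: 1110010010010000. Divide by 10011 (XOR where the leading bit is 1):
  pos 0: 11100 XOR 10011 = 01111
  pos 1: 11111 XOR 10011 = 01100
  pos 2: 11000 XOR 10011 = 01011
  pos 3: 10110 XOR 10011 = 00101
  pos 5: 10110 XOR 10011 = 00101
  pos 7: 10101 XOR 10011 = 00110
  pos 9: 11000 XOR 10011 = 01011
  pos 10: 10110 XOR 10011 = 00101
Remainder (last 4 bits) = 1010. This is the CRC / FCS.

1010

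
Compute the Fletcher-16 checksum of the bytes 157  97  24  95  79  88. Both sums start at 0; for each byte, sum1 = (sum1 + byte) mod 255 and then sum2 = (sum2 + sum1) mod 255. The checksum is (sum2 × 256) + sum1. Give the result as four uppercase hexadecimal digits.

Running sums (mod 255):
  after byte 0 (157): sum1=157, sum2=157
  after byte 1 (97): sum1=254, sum2=156
  after byte 2 (24): sum1=23, sum2=179
  after byte 3 (95): sum1=118, sum2=42
  after byte 4 (79): sum1=197, sum2=239
  after byte 5 (88): sum1=30, sum2=14
Checksum = sum2·256 + sum1 = 14·256 + 30 = 3614 = 0x0E1E.

0E1E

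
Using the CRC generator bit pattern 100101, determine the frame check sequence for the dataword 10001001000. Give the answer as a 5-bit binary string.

10101

Append 5 zeros: 1000100100000000. Divide by 100101 (XOR where the leading bit is 1):
  pos 0: 100010 XOR 100101 = 000111
  pos 3: 111010 XOR 100101 = 011111
  pos 4: 111110 XOR 100101 = 011011
  pos 5: 110110 XOR 100101 = 010011
  pos 6: 100110 XOR 100101 = 000011
  pos 10: 110000 XOR 100101 = 010101
Remainder (last 5 bits) = 10101. This is the CRC / FCS.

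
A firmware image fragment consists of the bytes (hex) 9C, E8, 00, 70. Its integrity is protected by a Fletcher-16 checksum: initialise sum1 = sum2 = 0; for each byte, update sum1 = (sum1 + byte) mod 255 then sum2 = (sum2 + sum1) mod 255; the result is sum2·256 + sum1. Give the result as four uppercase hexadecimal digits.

Running sums (mod 255):
  after byte 0 (9C): sum1=156, sum2=156
  after byte 1 (E8): sum1=133, sum2=34
  after byte 2 (00): sum1=133, sum2=167
  after byte 3 (70): sum1=245, sum2=157
Checksum = sum2·256 + sum1 = 157·256 + 245 = 40437 = 0x9DF5.

9DF5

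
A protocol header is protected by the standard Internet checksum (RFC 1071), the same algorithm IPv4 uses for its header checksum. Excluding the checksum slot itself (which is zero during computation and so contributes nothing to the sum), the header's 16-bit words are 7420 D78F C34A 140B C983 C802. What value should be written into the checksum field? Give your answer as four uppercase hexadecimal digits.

4B73

One's-complement addition (fold any carry out of bit 15 back into bit 0):
  0x7420 + 0xD78F = 0x14BAF → wrap carry → 0x4BB0
  0x4BB0 + 0xC34A = 0x10EFA → wrap carry → 0x0EFB
  0x0EFB + 0x140B = 0x02306
  0x2306 + 0xC983 = 0x0EC89
  0xEC89 + 0xC802 = 0x1B48B → wrap carry → 0xB48C
One's-complement sum = 0xB48C.
Checksum = ~0xB48C & 0xFFFF = 0x4B73.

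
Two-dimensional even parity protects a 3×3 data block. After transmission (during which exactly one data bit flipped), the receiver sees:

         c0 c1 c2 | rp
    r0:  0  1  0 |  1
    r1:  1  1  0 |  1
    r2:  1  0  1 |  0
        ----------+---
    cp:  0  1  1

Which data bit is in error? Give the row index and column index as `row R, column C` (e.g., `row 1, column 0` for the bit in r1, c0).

Recompute each row's even parity and compare to rp:
  r0: data parity 1, sent rp 1 → ok
  r1: data parity 0, sent rp 1 → mismatch
  r2: data parity 0, sent rp 0 → ok
Recompute each column's even parity and compare to cp:
  c0: data parity 0, sent cp 0 → ok
  c1: data parity 0, sent cp 1 → mismatch
  c2: data parity 1, sent cp 1 → ok
Exactly one row (r1) and one column (c1) fail → the flipped bit is at their intersection.

row 1, column 1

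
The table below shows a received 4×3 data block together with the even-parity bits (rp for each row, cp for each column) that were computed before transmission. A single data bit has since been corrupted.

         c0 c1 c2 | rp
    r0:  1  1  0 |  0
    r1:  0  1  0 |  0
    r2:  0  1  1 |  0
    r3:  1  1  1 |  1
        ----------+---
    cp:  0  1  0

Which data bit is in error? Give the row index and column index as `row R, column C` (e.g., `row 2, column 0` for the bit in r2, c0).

row 1, column 1

Recompute each row's even parity and compare to rp:
  r0: data parity 0, sent rp 0 → ok
  r1: data parity 1, sent rp 0 → mismatch
  r2: data parity 0, sent rp 0 → ok
  r3: data parity 1, sent rp 1 → ok
Recompute each column's even parity and compare to cp:
  c0: data parity 0, sent cp 0 → ok
  c1: data parity 0, sent cp 1 → mismatch
  c2: data parity 0, sent cp 0 → ok
Exactly one row (r1) and one column (c1) fail → the flipped bit is at their intersection.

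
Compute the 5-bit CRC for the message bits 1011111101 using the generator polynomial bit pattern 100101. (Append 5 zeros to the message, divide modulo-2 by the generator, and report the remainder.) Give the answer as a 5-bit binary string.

00011

Append 5 zeros: 101111110100000. Divide by 100101 (XOR where the leading bit is 1):
  pos 0: 101111 XOR 100101 = 001010
  pos 2: 101011 XOR 100101 = 001110
  pos 4: 111001 XOR 100101 = 011100
  pos 5: 111000 XOR 100101 = 011101
  pos 6: 111010 XOR 100101 = 011111
  pos 7: 111110 XOR 100101 = 011011
  pos 8: 110110 XOR 100101 = 010011
  pos 9: 100110 XOR 100101 = 000011
Remainder (last 5 bits) = 00011. This is the CRC / FCS.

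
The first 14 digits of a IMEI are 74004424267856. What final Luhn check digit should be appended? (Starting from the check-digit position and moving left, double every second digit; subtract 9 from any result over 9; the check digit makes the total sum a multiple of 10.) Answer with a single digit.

Partial digits right→left: 6 5 8 7 6 2 4 2 4 4 0 0 4 7
Double every second digit counting from the check-digit position (so the 1st, 3rd, 5th, ... of the partial from the right).
  doubled (with −9 where >9): 3 7 3 8 8 0 8 → sum 37
  kept as-is: 5 7 2 2 4 0 7 → sum 27
Total = 37 + 27 = 64.
Check digit = (10 − (64 mod 10)) mod 10 = 6.

6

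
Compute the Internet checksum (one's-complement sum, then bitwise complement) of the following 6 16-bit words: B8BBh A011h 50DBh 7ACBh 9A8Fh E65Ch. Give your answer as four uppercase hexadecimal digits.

One's-complement addition (fold any carry out of bit 15 back into bit 0):
  0xB8BB + 0xA011 = 0x158CC → wrap carry → 0x58CD
  0x58CD + 0x50DB = 0x0A9A8
  0xA9A8 + 0x7ACB = 0x12473 → wrap carry → 0x2474
  0x2474 + 0x9A8F = 0x0BF03
  0xBF03 + 0xE65C = 0x1A55F → wrap carry → 0xA560
One's-complement sum = 0xA560.
Checksum = ~0xA560 & 0xFFFF = 0x5A9F.

5A9F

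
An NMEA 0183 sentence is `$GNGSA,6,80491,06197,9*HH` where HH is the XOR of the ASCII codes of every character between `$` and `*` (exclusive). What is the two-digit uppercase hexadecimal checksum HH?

XOR the ASCII codes of the payload characters:
  'G' = 0x47 → acc = 0x47
  'N' = 0x4E → acc = 0x09
  'G' = 0x47 → acc = 0x4E
  'S' = 0x53 → acc = 0x1D
  'A' = 0x41 → acc = 0x5C
  ',' = 0x2C → acc = 0x70
  '6' = 0x36 → acc = 0x46
  ',' = 0x2C → acc = 0x6A
  '8' = 0x38 → acc = 0x52
  '0' = 0x30 → acc = 0x62
  '4' = 0x34 → acc = 0x56
  '9' = 0x39 → acc = 0x6F
  '1' = 0x31 → acc = 0x5E
  ',' = 0x2C → acc = 0x72
  '0' = 0x30 → acc = 0x42
  '6' = 0x36 → acc = 0x74
  '1' = 0x31 → acc = 0x45
  '9' = 0x39 → acc = 0x7C
  '7' = 0x37 → acc = 0x4B
  ',' = 0x2C → acc = 0x67
  '9' = 0x39 → acc = 0x5E
Checksum = 0x5E.

5E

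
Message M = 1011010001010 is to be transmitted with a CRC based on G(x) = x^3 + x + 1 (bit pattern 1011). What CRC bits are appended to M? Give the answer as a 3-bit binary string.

Append 3 zeros: 1011010001010000. Divide by 1011 (XOR where the leading bit is 1):
  pos 0: 1011 XOR 1011 = 0000
  pos 5: 1000 XOR 1011 = 0011
  pos 7: 1110 XOR 1011 = 0101
  pos 8: 1011 XOR 1011 = 0000
Remainder (last 3 bits) = 000. This is the CRC / FCS.

000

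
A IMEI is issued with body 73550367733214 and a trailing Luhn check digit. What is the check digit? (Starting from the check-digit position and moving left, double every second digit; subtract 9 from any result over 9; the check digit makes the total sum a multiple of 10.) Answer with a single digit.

Partial digits right→left: 4 1 2 3 3 7 7 6 3 0 5 5 3 7
Double every second digit counting from the check-digit position (so the 1st, 3rd, 5th, ... of the partial from the right).
  doubled (with −9 where >9): 8 4 6 5 6 1 6 → sum 36
  kept as-is: 1 3 7 6 0 5 7 → sum 29
Total = 36 + 29 = 65.
Check digit = (10 − (65 mod 10)) mod 10 = 5.

5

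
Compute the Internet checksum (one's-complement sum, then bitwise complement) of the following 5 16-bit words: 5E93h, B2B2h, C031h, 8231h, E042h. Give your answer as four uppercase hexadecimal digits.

CC13

One's-complement addition (fold any carry out of bit 15 back into bit 0):
  0x5E93 + 0xB2B2 = 0x11145 → wrap carry → 0x1146
  0x1146 + 0xC031 = 0x0D177
  0xD177 + 0x8231 = 0x153A8 → wrap carry → 0x53A9
  0x53A9 + 0xE042 = 0x133EB → wrap carry → 0x33EC
One's-complement sum = 0x33EC.
Checksum = ~0x33EC & 0xFFFF = 0xCC13.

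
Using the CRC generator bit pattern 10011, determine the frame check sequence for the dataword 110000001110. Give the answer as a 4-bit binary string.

Append 4 zeros: 1100000011100000. Divide by 10011 (XOR where the leading bit is 1):
  pos 0: 11000 XOR 10011 = 01011
  pos 1: 10110 XOR 10011 = 00101
  pos 3: 10100 XOR 10011 = 00111
  pos 5: 11111 XOR 10011 = 01100
  pos 6: 11001 XOR 10011 = 01010
  pos 7: 10100 XOR 10011 = 00111
  pos 9: 11100 XOR 10011 = 01111
  pos 10: 11110 XOR 10011 = 01101
  pos 11: 11010 XOR 10011 = 01001
Remainder (last 4 bits) = 1001. This is the CRC / FCS.

1001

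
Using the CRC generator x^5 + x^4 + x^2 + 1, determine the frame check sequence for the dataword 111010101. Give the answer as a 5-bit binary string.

Append 5 zeros: 11101010100000. Divide by 110101 (XOR where the leading bit is 1):
  pos 0: 111010 XOR 110101 = 001111
  pos 2: 111110 XOR 110101 = 001011
  pos 4: 101110 XOR 110101 = 011011
  pos 5: 110110 XOR 110101 = 000011
Remainder (last 5 bits) = 11000. This is the CRC / FCS.

11000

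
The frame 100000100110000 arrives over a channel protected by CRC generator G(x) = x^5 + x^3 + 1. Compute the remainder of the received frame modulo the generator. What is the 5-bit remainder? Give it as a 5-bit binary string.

00000

Modulo-2 division of 100000100110000 by 101001:
  pos 0: 100000 XOR 101001 = 001001
  pos 2: 100110 XOR 101001 = 001111
  pos 4: 111101 XOR 101001 = 010100
  pos 5: 101001 XOR 101001 = 000000
Remainder = 00000 (zero — the frame passes the CRC check).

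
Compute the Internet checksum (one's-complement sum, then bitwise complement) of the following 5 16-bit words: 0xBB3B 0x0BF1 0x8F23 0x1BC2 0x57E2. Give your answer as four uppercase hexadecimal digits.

One's-complement addition (fold any carry out of bit 15 back into bit 0):
  0xBB3B + 0x0BF1 = 0x0C72C
  0xC72C + 0x8F23 = 0x1564F → wrap carry → 0x5650
  0x5650 + 0x1BC2 = 0x07212
  0x7212 + 0x57E2 = 0x0C9F4
One's-complement sum = 0xC9F4.
Checksum = ~0xC9F4 & 0xFFFF = 0x360B.

360B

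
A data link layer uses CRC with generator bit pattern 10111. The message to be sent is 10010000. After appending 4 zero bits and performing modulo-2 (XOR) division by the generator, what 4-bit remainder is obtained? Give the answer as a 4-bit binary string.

0101

Append 4 zeros: 100100000000. Divide by 10111 (XOR where the leading bit is 1):
  pos 0: 10010 XOR 10111 = 00101
  pos 2: 10100 XOR 10111 = 00011
  pos 5: 11000 XOR 10111 = 01111
  pos 6: 11110 XOR 10111 = 01001
  pos 7: 10010 XOR 10111 = 00101
Remainder (last 4 bits) = 0101. This is the CRC / FCS.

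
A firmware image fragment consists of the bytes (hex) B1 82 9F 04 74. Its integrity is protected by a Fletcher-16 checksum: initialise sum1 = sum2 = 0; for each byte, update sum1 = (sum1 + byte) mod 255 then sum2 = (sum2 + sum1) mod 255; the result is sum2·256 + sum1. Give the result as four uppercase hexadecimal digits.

DD4C

Running sums (mod 255):
  after byte 0 (B1): sum1=177, sum2=177
  after byte 1 (82): sum1=52, sum2=229
  after byte 2 (9F): sum1=211, sum2=185
  after byte 3 (04): sum1=215, sum2=145
  after byte 4 (74): sum1=76, sum2=221
Checksum = sum2·256 + sum1 = 221·256 + 76 = 56652 = 0xDD4C.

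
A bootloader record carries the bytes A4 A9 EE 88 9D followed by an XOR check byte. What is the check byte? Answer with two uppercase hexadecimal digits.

XOR the bytes together:
  start with 0xA4
  0xA4 ⊕ 0xA9 = 0x0D
  0x0D ⊕ 0xEE = 0xE3
  0xE3 ⊕ 0x88 = 0x6B
  0x6B ⊕ 0x9D = 0xF6

F6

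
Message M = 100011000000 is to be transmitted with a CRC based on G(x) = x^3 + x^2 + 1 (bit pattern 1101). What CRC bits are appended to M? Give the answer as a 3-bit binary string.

000

Append 3 zeros: 100011000000000. Divide by 1101 (XOR where the leading bit is 1):
  pos 0: 1000 XOR 1101 = 0101
  pos 1: 1011 XOR 1101 = 0110
  pos 2: 1101 XOR 1101 = 0000
Remainder (last 3 bits) = 000. This is the CRC / FCS.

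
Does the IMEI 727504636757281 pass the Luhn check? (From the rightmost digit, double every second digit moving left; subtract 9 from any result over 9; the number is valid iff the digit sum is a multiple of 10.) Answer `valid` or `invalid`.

valid

From the right, keep odd positions and double even positions (subtract 9 from any doubled value over 9):
  doubled (positions 2,4,...): 7 5 5 6 8 1 4 → sum 36
  kept (positions 1,3,...): 1 2 5 6 6 0 7 7 → sum 34
Total = 70.
70 mod 10 = 0, so the number is valid.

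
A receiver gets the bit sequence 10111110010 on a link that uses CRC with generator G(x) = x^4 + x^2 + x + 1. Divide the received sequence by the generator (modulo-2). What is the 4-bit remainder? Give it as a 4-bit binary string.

Modulo-2 division of 10111110010 by 10111:
  pos 0: 10111 XOR 10111 = 00000
  pos 5: 11001 XOR 10111 = 01110
  pos 6: 11100 XOR 10111 = 01011
Remainder = 1011 (nonzero — an error is detected).

1011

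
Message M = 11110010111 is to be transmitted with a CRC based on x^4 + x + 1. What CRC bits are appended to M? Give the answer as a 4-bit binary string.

Append 4 zeros: 111100101110000. Divide by 10011 (XOR where the leading bit is 1):
  pos 0: 11110 XOR 10011 = 01101
  pos 1: 11010 XOR 10011 = 01001
  pos 2: 10011 XOR 10011 = 00000
  pos 8: 11100 XOR 10011 = 01111
  pos 9: 11110 XOR 10011 = 01101
  pos 10: 11010 XOR 10011 = 01001
Remainder (last 4 bits) = 1001. This is the CRC / FCS.

1001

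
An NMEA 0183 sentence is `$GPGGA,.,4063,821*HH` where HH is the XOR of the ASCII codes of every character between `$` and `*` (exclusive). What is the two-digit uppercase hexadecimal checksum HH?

XOR the ASCII codes of the payload characters:
  'G' = 0x47 → acc = 0x47
  'P' = 0x50 → acc = 0x17
  'G' = 0x47 → acc = 0x50
  'G' = 0x47 → acc = 0x17
  'A' = 0x41 → acc = 0x56
  ',' = 0x2C → acc = 0x7A
  '.' = 0x2E → acc = 0x54
  ',' = 0x2C → acc = 0x78
  '4' = 0x34 → acc = 0x4C
  '0' = 0x30 → acc = 0x7C
  '6' = 0x36 → acc = 0x4A
  '3' = 0x33 → acc = 0x79
  ',' = 0x2C → acc = 0x55
  '8' = 0x38 → acc = 0x6D
  '2' = 0x32 → acc = 0x5F
  '1' = 0x31 → acc = 0x6E
Checksum = 0x6E.

6E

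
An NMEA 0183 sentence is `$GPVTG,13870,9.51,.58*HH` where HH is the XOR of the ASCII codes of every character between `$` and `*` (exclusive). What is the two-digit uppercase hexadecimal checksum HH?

73

XOR the ASCII codes of the payload characters:
  'G' = 0x47 → acc = 0x47
  'P' = 0x50 → acc = 0x17
  'V' = 0x56 → acc = 0x41
  'T' = 0x54 → acc = 0x15
  'G' = 0x47 → acc = 0x52
  ',' = 0x2C → acc = 0x7E
  '1' = 0x31 → acc = 0x4F
  '3' = 0x33 → acc = 0x7C
  '8' = 0x38 → acc = 0x44
  '7' = 0x37 → acc = 0x73
  '0' = 0x30 → acc = 0x43
  ',' = 0x2C → acc = 0x6F
  '9' = 0x39 → acc = 0x56
  '.' = 0x2E → acc = 0x78
  '5' = 0x35 → acc = 0x4D
  '1' = 0x31 → acc = 0x7C
  ',' = 0x2C → acc = 0x50
  '.' = 0x2E → acc = 0x7E
  '5' = 0x35 → acc = 0x4B
  '8' = 0x38 → acc = 0x73
Checksum = 0x73.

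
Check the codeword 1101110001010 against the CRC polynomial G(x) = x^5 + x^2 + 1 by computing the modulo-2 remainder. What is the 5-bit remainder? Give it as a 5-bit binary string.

00000

Modulo-2 division of 1101110001010 by 100101:
  pos 0: 110111 XOR 100101 = 010010
  pos 1: 100100 XOR 100101 = 000001
  pos 6: 100101 XOR 100101 = 000000
Remainder = 00000 (zero — the frame passes the CRC check).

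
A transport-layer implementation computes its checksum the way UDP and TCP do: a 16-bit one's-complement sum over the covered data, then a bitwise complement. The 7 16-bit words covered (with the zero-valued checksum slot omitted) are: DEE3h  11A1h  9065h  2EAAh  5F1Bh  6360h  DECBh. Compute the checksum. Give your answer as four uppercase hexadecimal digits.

One's-complement addition (fold any carry out of bit 15 back into bit 0):
  0xDEE3 + 0x11A1 = 0x0F084
  0xF084 + 0x9065 = 0x180E9 → wrap carry → 0x80EA
  0x80EA + 0x2EAA = 0x0AF94
  0xAF94 + 0x5F1B = 0x10EAF → wrap carry → 0x0EB0
  0x0EB0 + 0x6360 = 0x07210
  0x7210 + 0xDECB = 0x150DB → wrap carry → 0x50DC
One's-complement sum = 0x50DC.
Checksum = ~0x50DC & 0xFFFF = 0xAF23.

AF23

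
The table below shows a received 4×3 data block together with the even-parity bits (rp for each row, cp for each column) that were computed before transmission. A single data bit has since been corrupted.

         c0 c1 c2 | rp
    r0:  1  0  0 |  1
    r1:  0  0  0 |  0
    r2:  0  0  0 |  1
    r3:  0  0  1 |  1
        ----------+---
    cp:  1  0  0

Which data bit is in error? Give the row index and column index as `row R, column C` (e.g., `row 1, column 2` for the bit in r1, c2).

row 2, column 2

Recompute each row's even parity and compare to rp:
  r0: data parity 1, sent rp 1 → ok
  r1: data parity 0, sent rp 0 → ok
  r2: data parity 0, sent rp 1 → mismatch
  r3: data parity 1, sent rp 1 → ok
Recompute each column's even parity and compare to cp:
  c0: data parity 1, sent cp 1 → ok
  c1: data parity 0, sent cp 0 → ok
  c2: data parity 1, sent cp 0 → mismatch
Exactly one row (r2) and one column (c2) fail → the flipped bit is at their intersection.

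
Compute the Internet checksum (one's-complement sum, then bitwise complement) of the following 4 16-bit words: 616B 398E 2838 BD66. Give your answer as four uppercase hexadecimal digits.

7F67

One's-complement addition (fold any carry out of bit 15 back into bit 0):
  0x616B + 0x398E = 0x09AF9
  0x9AF9 + 0x2838 = 0x0C331
  0xC331 + 0xBD66 = 0x18097 → wrap carry → 0x8098
One's-complement sum = 0x8098.
Checksum = ~0x8098 & 0xFFFF = 0x7F67.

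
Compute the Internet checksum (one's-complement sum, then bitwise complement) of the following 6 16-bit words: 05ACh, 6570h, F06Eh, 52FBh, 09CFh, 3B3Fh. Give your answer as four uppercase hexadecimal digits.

One's-complement addition (fold any carry out of bit 15 back into bit 0):
  0x05AC + 0x6570 = 0x06B1C
  0x6B1C + 0xF06E = 0x15B8A → wrap carry → 0x5B8B
  0x5B8B + 0x52FB = 0x0AE86
  0xAE86 + 0x09CF = 0x0B855
  0xB855 + 0x3B3F = 0x0F394
One's-complement sum = 0xF394.
Checksum = ~0xF394 & 0xFFFF = 0x0C6B.

0C6B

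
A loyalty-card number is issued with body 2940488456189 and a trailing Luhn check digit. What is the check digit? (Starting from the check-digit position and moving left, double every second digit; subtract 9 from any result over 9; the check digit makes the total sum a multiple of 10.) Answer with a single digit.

6

Partial digits right→left: 9 8 1 6 5 4 8 8 4 0 4 9 2
Double every second digit counting from the check-digit position (so the 1st, 3rd, 5th, ... of the partial from the right).
  doubled (with −9 where >9): 9 2 1 7 8 8 4 → sum 39
  kept as-is: 8 6 4 8 0 9 → sum 35
Total = 39 + 35 = 74.
Check digit = (10 − (74 mod 10)) mod 10 = 6.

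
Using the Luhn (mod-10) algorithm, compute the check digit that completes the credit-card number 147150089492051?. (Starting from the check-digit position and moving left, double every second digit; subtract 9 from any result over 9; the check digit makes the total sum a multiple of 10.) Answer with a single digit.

Partial digits right→left: 1 5 0 2 9 4 9 8 0 0 5 1 7 4 1
Double every second digit counting from the check-digit position (so the 1st, 3rd, 5th, ... of the partial from the right).
  doubled (with −9 where >9): 2 0 9 9 0 1 5 2 → sum 28
  kept as-is: 5 2 4 8 0 1 4 → sum 24
Total = 28 + 24 = 52.
Check digit = (10 − (52 mod 10)) mod 10 = 8.

8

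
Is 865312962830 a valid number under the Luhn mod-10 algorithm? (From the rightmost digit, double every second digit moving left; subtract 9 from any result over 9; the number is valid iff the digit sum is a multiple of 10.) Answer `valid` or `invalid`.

From the right, keep odd positions and double even positions (subtract 9 from any doubled value over 9):
  doubled (positions 2,4,...): 6 4 9 2 1 7 → sum 29
  kept (positions 1,3,...): 0 8 6 2 3 6 → sum 25
Total = 54.
54 mod 10 = 4, so the number is invalid.

invalid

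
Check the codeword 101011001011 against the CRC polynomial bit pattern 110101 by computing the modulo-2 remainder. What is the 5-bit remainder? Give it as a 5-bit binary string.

01000

Modulo-2 division of 101011001011 by 110101:
  pos 0: 101011 XOR 110101 = 011110
  pos 1: 111100 XOR 110101 = 001001
  pos 3: 100101 XOR 110101 = 010000
  pos 4: 100000 XOR 110101 = 010101
  pos 5: 101011 XOR 110101 = 011110
  pos 6: 111101 XOR 110101 = 001000
Remainder = 01000 (nonzero — an error is detected).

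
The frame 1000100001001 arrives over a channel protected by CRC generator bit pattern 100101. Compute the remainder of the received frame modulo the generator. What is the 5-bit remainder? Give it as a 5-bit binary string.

Modulo-2 division of 1000100001001 by 100101:
  pos 0: 100010 XOR 100101 = 000111
  pos 3: 111000 XOR 100101 = 011101
  pos 4: 111011 XOR 100101 = 011110
  pos 5: 111100 XOR 100101 = 011001
  pos 6: 110010 XOR 100101 = 010111
  pos 7: 101111 XOR 100101 = 001010
Remainder = 01010 (nonzero — an error is detected).

01010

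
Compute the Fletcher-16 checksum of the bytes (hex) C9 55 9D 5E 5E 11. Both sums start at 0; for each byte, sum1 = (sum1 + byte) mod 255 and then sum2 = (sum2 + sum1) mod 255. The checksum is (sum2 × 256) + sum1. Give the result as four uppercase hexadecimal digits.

Running sums (mod 255):
  after byte 0 (C9): sum1=201, sum2=201
  after byte 1 (55): sum1=31, sum2=232
  after byte 2 (9D): sum1=188, sum2=165
  after byte 3 (5E): sum1=27, sum2=192
  after byte 4 (5E): sum1=121, sum2=58
  after byte 5 (11): sum1=138, sum2=196
Checksum = sum2·256 + sum1 = 196·256 + 138 = 50314 = 0xC48A.

C48A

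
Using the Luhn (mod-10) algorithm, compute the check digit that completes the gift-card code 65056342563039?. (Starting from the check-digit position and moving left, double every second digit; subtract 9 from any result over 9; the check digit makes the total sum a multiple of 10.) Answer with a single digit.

9

Partial digits right→left: 9 3 0 3 6 5 2 4 3 6 5 0 5 6
Double every second digit counting from the check-digit position (so the 1st, 3rd, 5th, ... of the partial from the right).
  doubled (with −9 where >9): 9 0 3 4 6 1 1 → sum 24
  kept as-is: 3 3 5 4 6 0 6 → sum 27
Total = 24 + 27 = 51.
Check digit = (10 − (51 mod 10)) mod 10 = 9.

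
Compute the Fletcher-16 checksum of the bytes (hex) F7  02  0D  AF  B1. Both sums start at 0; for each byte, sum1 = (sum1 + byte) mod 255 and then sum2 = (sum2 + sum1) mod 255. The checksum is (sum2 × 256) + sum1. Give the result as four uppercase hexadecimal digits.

Running sums (mod 255):
  after byte 0 (F7): sum1=247, sum2=247
  after byte 1 (02): sum1=249, sum2=241
  after byte 2 (0D): sum1=7, sum2=248
  after byte 3 (AF): sum1=182, sum2=175
  after byte 4 (B1): sum1=104, sum2=24
Checksum = sum2·256 + sum1 = 24·256 + 104 = 6248 = 0x1868.

1868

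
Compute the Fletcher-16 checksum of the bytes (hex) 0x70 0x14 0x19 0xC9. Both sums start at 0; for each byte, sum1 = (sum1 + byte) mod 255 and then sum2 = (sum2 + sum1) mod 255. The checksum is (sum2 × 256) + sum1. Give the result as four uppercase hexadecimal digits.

Running sums (mod 255):
  after byte 0 (0x70): sum1=112, sum2=112
  after byte 1 (0x14): sum1=132, sum2=244
  after byte 2 (0x19): sum1=157, sum2=146
  after byte 3 (0xC9): sum1=103, sum2=249
Checksum = sum2·256 + sum1 = 249·256 + 103 = 63847 = 0xF967.

F967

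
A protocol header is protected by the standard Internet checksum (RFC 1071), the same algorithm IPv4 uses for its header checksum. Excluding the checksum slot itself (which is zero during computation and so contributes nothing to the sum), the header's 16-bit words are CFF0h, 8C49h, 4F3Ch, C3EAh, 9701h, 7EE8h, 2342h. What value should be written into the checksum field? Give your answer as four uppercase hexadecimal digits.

5772

One's-complement addition (fold any carry out of bit 15 back into bit 0):
  0xCFF0 + 0x8C49 = 0x15C39 → wrap carry → 0x5C3A
  0x5C3A + 0x4F3C = 0x0AB76
  0xAB76 + 0xC3EA = 0x16F60 → wrap carry → 0x6F61
  0x6F61 + 0x9701 = 0x10662 → wrap carry → 0x0663
  0x0663 + 0x7EE8 = 0x0854B
  0x854B + 0x2342 = 0x0A88D
One's-complement sum = 0xA88D.
Checksum = ~0xA88D & 0xFFFF = 0x5772.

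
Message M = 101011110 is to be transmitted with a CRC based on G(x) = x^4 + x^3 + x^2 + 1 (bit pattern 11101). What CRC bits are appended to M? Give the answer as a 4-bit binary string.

0101

Append 4 zeros: 1010111100000. Divide by 11101 (XOR where the leading bit is 1):
  pos 0: 10101 XOR 11101 = 01000
  pos 1: 10001 XOR 11101 = 01100
  pos 2: 11001 XOR 11101 = 00100
  pos 4: 10010 XOR 11101 = 01111
  pos 5: 11110 XOR 11101 = 00011
  pos 8: 11000 XOR 11101 = 00101
Remainder (last 4 bits) = 0101. This is the CRC / FCS.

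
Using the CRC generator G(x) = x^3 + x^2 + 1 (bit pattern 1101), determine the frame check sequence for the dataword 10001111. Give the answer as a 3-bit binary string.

010

Append 3 zeros: 10001111000. Divide by 1101 (XOR where the leading bit is 1):
  pos 0: 1000 XOR 1101 = 0101
  pos 1: 1011 XOR 1101 = 0110
  pos 2: 1101 XOR 1101 = 0000
  pos 6: 1100 XOR 1101 = 0001
Remainder (last 3 bits) = 010. This is the CRC / FCS.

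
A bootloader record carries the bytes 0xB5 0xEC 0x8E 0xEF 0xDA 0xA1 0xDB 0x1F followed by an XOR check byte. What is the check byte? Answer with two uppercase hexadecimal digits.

87

XOR the bytes together:
  start with 0xB5
  0xB5 ⊕ 0xEC = 0x59
  0x59 ⊕ 0x8E = 0xD7
  0xD7 ⊕ 0xEF = 0x38
  0x38 ⊕ 0xDA = 0xE2
  0xE2 ⊕ 0xA1 = 0x43
  0x43 ⊕ 0xDB = 0x98
  0x98 ⊕ 0x1F = 0x87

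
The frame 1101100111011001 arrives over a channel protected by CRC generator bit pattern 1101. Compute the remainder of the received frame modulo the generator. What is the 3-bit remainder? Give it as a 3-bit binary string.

001

Modulo-2 division of 1101100111011001 by 1101:
  pos 0: 1101 XOR 1101 = 0000
  pos 4: 1001 XOR 1101 = 0100
  pos 5: 1001 XOR 1101 = 0100
  pos 6: 1001 XOR 1101 = 0100
  pos 7: 1000 XOR 1101 = 0101
  pos 8: 1011 XOR 1101 = 0110
  pos 9: 1101 XOR 1101 = 0000
Remainder = 001 (nonzero — an error is detected).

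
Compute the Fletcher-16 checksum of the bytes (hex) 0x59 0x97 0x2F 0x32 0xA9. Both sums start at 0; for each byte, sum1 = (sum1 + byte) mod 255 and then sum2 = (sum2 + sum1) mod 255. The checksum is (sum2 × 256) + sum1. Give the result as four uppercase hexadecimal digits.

Running sums (mod 255):
  after byte 0 (0x59): sum1=89, sum2=89
  after byte 1 (0x97): sum1=240, sum2=74
  after byte 2 (0x2F): sum1=32, sum2=106
  after byte 3 (0x32): sum1=82, sum2=188
  after byte 4 (0xA9): sum1=251, sum2=184
Checksum = sum2·256 + sum1 = 184·256 + 251 = 47355 = 0xB8FB.

B8FB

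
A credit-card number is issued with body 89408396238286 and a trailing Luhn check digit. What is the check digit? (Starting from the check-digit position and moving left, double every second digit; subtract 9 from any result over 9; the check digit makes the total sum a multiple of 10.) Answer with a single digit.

Partial digits right→left: 6 8 2 8 3 2 6 9 3 8 0 4 9 8
Double every second digit counting from the check-digit position (so the 1st, 3rd, 5th, ... of the partial from the right).
  doubled (with −9 where >9): 3 4 6 3 6 0 9 → sum 31
  kept as-is: 8 8 2 9 8 4 8 → sum 47
Total = 31 + 47 = 78.
Check digit = (10 − (78 mod 10)) mod 10 = 2.

2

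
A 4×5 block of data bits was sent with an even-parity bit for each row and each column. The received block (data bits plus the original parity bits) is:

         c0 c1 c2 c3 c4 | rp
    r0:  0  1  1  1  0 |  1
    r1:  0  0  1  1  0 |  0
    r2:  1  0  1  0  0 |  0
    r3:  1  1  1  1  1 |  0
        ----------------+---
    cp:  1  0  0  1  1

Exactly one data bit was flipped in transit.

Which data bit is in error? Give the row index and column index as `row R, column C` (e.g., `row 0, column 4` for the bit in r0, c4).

Recompute each row's even parity and compare to rp:
  r0: data parity 1, sent rp 1 → ok
  r1: data parity 0, sent rp 0 → ok
  r2: data parity 0, sent rp 0 → ok
  r3: data parity 1, sent rp 0 → mismatch
Recompute each column's even parity and compare to cp:
  c0: data parity 0, sent cp 1 → mismatch
  c1: data parity 0, sent cp 0 → ok
  c2: data parity 0, sent cp 0 → ok
  c3: data parity 1, sent cp 1 → ok
  c4: data parity 1, sent cp 1 → ok
Exactly one row (r3) and one column (c0) fail → the flipped bit is at their intersection.

row 3, column 0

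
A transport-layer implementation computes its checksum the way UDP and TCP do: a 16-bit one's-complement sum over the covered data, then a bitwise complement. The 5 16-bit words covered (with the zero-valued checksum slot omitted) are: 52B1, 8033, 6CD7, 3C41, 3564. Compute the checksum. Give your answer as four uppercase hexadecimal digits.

4E9E

One's-complement addition (fold any carry out of bit 15 back into bit 0):
  0x52B1 + 0x8033 = 0x0D2E4
  0xD2E4 + 0x6CD7 = 0x13FBB → wrap carry → 0x3FBC
  0x3FBC + 0x3C41 = 0x07BFD
  0x7BFD + 0x3564 = 0x0B161
One's-complement sum = 0xB161.
Checksum = ~0xB161 & 0xFFFF = 0x4E9E.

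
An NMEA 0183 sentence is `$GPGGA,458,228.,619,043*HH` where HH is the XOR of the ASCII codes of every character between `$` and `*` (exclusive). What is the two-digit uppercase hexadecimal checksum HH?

XOR the ASCII codes of the payload characters:
  'G' = 0x47 → acc = 0x47
  'P' = 0x50 → acc = 0x17
  'G' = 0x47 → acc = 0x50
  'G' = 0x47 → acc = 0x17
  'A' = 0x41 → acc = 0x56
  ',' = 0x2C → acc = 0x7A
  '4' = 0x34 → acc = 0x4E
  '5' = 0x35 → acc = 0x7B
  '8' = 0x38 → acc = 0x43
  ',' = 0x2C → acc = 0x6F
  '2' = 0x32 → acc = 0x5D
  '2' = 0x32 → acc = 0x6F
  '8' = 0x38 → acc = 0x57
  '.' = 0x2E → acc = 0x79
  ',' = 0x2C → acc = 0x55
  '6' = 0x36 → acc = 0x63
  '1' = 0x31 → acc = 0x52
  '9' = 0x39 → acc = 0x6B
  ',' = 0x2C → acc = 0x47
  '0' = 0x30 → acc = 0x77
  '4' = 0x34 → acc = 0x43
  '3' = 0x33 → acc = 0x70
Checksum = 0x70.

70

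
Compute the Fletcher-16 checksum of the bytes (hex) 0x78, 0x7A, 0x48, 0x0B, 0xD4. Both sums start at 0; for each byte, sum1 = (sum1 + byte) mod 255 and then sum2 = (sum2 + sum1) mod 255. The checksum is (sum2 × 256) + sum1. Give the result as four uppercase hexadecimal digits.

081B

Running sums (mod 255):
  after byte 0 (0x78): sum1=120, sum2=120
  after byte 1 (0x7A): sum1=242, sum2=107
  after byte 2 (0x48): sum1=59, sum2=166
  after byte 3 (0x0B): sum1=70, sum2=236
  after byte 4 (0xD4): sum1=27, sum2=8
Checksum = sum2·256 + sum1 = 8·256 + 27 = 2075 = 0x081B.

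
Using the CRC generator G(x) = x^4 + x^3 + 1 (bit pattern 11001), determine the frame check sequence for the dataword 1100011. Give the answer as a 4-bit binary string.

Append 4 zeros: 11000110000. Divide by 11001 (XOR where the leading bit is 1):
  pos 0: 11000 XOR 11001 = 00001
  pos 4: 11100 XOR 11001 = 00101
  pos 6: 10100 XOR 11001 = 01101
Remainder (last 4 bits) = 1101. This is the CRC / FCS.

1101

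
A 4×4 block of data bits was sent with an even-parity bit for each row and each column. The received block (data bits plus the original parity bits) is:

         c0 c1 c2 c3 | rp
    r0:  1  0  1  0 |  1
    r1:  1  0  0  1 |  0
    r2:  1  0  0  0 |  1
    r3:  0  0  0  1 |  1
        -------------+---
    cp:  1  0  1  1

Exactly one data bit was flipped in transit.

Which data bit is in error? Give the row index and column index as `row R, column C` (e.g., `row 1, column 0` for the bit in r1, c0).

row 0, column 3

Recompute each row's even parity and compare to rp:
  r0: data parity 0, sent rp 1 → mismatch
  r1: data parity 0, sent rp 0 → ok
  r2: data parity 1, sent rp 1 → ok
  r3: data parity 1, sent rp 1 → ok
Recompute each column's even parity and compare to cp:
  c0: data parity 1, sent cp 1 → ok
  c1: data parity 0, sent cp 0 → ok
  c2: data parity 1, sent cp 1 → ok
  c3: data parity 0, sent cp 1 → mismatch
Exactly one row (r0) and one column (c3) fail → the flipped bit is at their intersection.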